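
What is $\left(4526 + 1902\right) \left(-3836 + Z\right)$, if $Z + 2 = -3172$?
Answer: $-45060280$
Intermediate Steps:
$Z = -3174$ ($Z = -2 - 3172 = -3174$)
$\left(4526 + 1902\right) \left(-3836 + Z\right) = \left(4526 + 1902\right) \left(-3836 - 3174\right) = 6428 \left(-7010\right) = -45060280$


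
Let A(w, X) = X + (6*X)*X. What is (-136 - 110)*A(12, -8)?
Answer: -92496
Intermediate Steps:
A(w, X) = X + 6*X²
(-136 - 110)*A(12, -8) = (-136 - 110)*(-8*(1 + 6*(-8))) = -(-1968)*(1 - 48) = -(-1968)*(-47) = -246*376 = -92496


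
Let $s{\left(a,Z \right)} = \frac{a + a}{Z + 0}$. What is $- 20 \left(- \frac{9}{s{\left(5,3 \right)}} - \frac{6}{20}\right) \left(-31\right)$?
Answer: $-1860$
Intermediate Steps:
$s{\left(a,Z \right)} = \frac{2 a}{Z}$
$- 20 \left(- \frac{9}{s{\left(5,3 \right)}} - \frac{6}{20}\right) \left(-31\right) = - 20 \left(- \frac{9}{2 \cdot 5 \cdot \frac{1}{3}} - \frac{6}{20}\right) \left(-31\right) = - 20 \left(- \frac{9}{2 \cdot 5 \cdot \frac{1}{3}} - \frac{3}{10}\right) \left(-31\right) = - 20 \left(- \frac{9}{\frac{10}{3}} - \frac{3}{10}\right) \left(-31\right) = - 20 \left(\left(-9\right) \frac{3}{10} - \frac{3}{10}\right) \left(-31\right) = - 20 \left(- \frac{27}{10} - \frac{3}{10}\right) \left(-31\right) = \left(-20\right) \left(-3\right) \left(-31\right) = 60 \left(-31\right) = -1860$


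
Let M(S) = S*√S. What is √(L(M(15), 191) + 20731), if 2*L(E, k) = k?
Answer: √83306/2 ≈ 144.31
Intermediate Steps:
M(S) = S^(3/2)
L(E, k) = k/2
√(L(M(15), 191) + 20731) = √((½)*191 + 20731) = √(191/2 + 20731) = √(41653/2) = √83306/2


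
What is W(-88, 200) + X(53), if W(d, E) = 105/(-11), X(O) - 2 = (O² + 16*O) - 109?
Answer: 38945/11 ≈ 3540.5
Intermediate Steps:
X(O) = -107 + O² + 16*O (X(O) = 2 + ((O² + 16*O) - 109) = 2 + (-109 + O² + 16*O) = -107 + O² + 16*O)
W(d, E) = -105/11 (W(d, E) = 105*(-1/11) = -105/11)
W(-88, 200) + X(53) = -105/11 + (-107 + 53² + 16*53) = -105/11 + (-107 + 2809 + 848) = -105/11 + 3550 = 38945/11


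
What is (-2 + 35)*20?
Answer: 660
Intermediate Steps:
(-2 + 35)*20 = 33*20 = 660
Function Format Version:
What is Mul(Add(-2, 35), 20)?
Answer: 660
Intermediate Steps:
Mul(Add(-2, 35), 20) = Mul(33, 20) = 660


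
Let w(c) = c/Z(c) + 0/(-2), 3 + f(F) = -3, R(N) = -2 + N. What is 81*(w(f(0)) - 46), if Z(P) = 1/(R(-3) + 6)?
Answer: -4212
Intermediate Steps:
f(F) = -6 (f(F) = -3 - 3 = -6)
Z(P) = 1 (Z(P) = 1/((-2 - 3) + 6) = 1/(-5 + 6) = 1/1 = 1)
w(c) = c (w(c) = c/1 + 0/(-2) = c*1 + 0*(-½) = c + 0 = c)
81*(w(f(0)) - 46) = 81*(-6 - 46) = 81*(-52) = -4212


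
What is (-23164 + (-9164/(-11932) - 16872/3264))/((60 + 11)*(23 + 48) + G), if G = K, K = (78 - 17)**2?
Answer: -9399142305/3554638256 ≈ -2.6442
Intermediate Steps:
K = 3721 (K = 61**2 = 3721)
G = 3721
(-23164 + (-9164/(-11932) - 16872/3264))/((60 + 11)*(23 + 48) + G) = (-23164 + (-9164/(-11932) - 16872/3264))/((60 + 11)*(23 + 48) + 3721) = (-23164 + (-9164*(-1/11932) - 16872*1/3264))/(71*71 + 3721) = (-23164 + (2291/2983 - 703/136))/(5041 + 3721) = (-23164 - 1785473/405688)/8762 = -9399142305/405688*1/8762 = -9399142305/3554638256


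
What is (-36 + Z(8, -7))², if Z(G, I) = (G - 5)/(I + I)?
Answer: 257049/196 ≈ 1311.5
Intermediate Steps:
Z(G, I) = (-5 + G)/(2*I) (Z(G, I) = (-5 + G)/((2*I)) = (-5 + G)*(1/(2*I)) = (-5 + G)/(2*I))
(-36 + Z(8, -7))² = (-36 + (½)*(-5 + 8)/(-7))² = (-36 + (½)*(-⅐)*3)² = (-36 - 3/14)² = (-507/14)² = 257049/196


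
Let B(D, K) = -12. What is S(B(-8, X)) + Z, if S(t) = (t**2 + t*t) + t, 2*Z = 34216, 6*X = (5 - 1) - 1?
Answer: 17384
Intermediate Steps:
X = 1/2 (X = ((5 - 1) - 1)/6 = (4 - 1)/6 = (1/6)*3 = 1/2 ≈ 0.50000)
Z = 17108 (Z = (1/2)*34216 = 17108)
S(t) = t + 2*t**2 (S(t) = (t**2 + t**2) + t = 2*t**2 + t = t + 2*t**2)
S(B(-8, X)) + Z = -12*(1 + 2*(-12)) + 17108 = -12*(1 - 24) + 17108 = -12*(-23) + 17108 = 276 + 17108 = 17384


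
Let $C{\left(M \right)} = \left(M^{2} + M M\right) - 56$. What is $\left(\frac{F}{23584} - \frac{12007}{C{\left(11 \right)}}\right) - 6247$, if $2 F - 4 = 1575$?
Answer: $- \frac{27686266369}{4386624} \approx -6311.5$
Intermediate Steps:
$C{\left(M \right)} = -56 + 2 M^{2}$ ($C{\left(M \right)} = \left(M^{2} + M^{2}\right) - 56 = 2 M^{2} - 56 = -56 + 2 M^{2}$)
$F = \frac{1579}{2}$ ($F = 2 + \frac{1}{2} \cdot 1575 = 2 + \frac{1575}{2} = \frac{1579}{2} \approx 789.5$)
$\left(\frac{F}{23584} - \frac{12007}{C{\left(11 \right)}}\right) - 6247 = \left(\frac{1579}{2 \cdot 23584} - \frac{12007}{-56 + 2 \cdot 11^{2}}\right) - 6247 = \left(\frac{1579}{2} \cdot \frac{1}{23584} - \frac{12007}{-56 + 2 \cdot 121}\right) - 6247 = \left(\frac{1579}{47168} - \frac{12007}{-56 + 242}\right) - 6247 = \left(\frac{1579}{47168} - \frac{12007}{186}\right) - 6247 = - \frac{283026241}{4386624} - 6247 = - \frac{27686266369}{4386624}$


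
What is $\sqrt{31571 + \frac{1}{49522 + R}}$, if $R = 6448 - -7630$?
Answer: $\frac{\sqrt{319258580559}}{3180} \approx 177.68$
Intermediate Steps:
$R = 14078$ ($R = 6448 + 7630 = 14078$)
$\sqrt{31571 + \frac{1}{49522 + R}} = \sqrt{31571 + \frac{1}{49522 + 14078}} = \sqrt{31571 + \frac{1}{63600}} = \sqrt{\frac{2007915601}{63600}} = \frac{\sqrt{319258580559}}{3180}$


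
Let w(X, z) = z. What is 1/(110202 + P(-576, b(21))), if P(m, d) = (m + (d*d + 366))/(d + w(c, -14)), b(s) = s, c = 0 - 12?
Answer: 1/110235 ≈ 9.0715e-6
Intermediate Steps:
c = -12
P(m, d) = (366 + m + d²)/(-14 + d) (P(m, d) = (m + (d*d + 366))/(d - 14) = (m + (d² + 366))/(-14 + d) = (m + (366 + d²))/(-14 + d) = (366 + m + d²)/(-14 + d))
1/(110202 + P(-576, b(21))) = 1/(110202 + (366 - 576 + 21²)/(-14 + 21)) = 1/(110202 + (366 - 576 + 441)/7) = 1/(110202 + (⅐)*231) = 1/(110202 + 33) = 1/110235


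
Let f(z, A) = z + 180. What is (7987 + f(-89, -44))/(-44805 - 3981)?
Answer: -4039/24393 ≈ -0.16558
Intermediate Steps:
f(z, A) = 180 + z
(7987 + f(-89, -44))/(-44805 - 3981) = (7987 + (180 - 89))/(-44805 - 3981) = (7987 + 91)/(-48786) = 8078*(-1/48786) = -4039/24393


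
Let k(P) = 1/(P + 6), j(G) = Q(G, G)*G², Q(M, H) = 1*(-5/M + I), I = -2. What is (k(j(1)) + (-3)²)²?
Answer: 64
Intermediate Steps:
Q(M, H) = -2 - 5/M (Q(M, H) = 1*(-5/M - 2) = 1*(-2 - 5/M) = -2 - 5/M)
j(G) = G²*(-2 - 5/G) (j(G) = (-2 - 5/G)*G² = G²*(-2 - 5/G))
k(P) = 1/(6 + P)
(k(j(1)) + (-3)²)² = (1/(6 - 1*1*(5 + 2*1)) + (-3)²)² = (1/(6 - 1*1*(5 + 2)) + 9)² = (1/(6 - 1*1*7) + 9)² = (1/(6 - 7) + 9)² = (1/(-1) + 9)² = (-1 + 9)² = 8² = 64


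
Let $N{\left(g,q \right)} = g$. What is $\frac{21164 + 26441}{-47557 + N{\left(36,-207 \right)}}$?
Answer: $- \frac{47605}{47521} \approx -1.0018$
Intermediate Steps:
$\frac{21164 + 26441}{-47557 + N{\left(36,-207 \right)}} = \frac{21164 + 26441}{-47557 + 36} = \frac{47605}{-47521} = 47605 \left(- \frac{1}{47521}\right) = - \frac{47605}{47521}$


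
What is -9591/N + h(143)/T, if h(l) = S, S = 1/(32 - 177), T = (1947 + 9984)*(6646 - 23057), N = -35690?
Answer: 54459516355237/202654586431410 ≈ 0.26873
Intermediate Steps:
T = -195799641 (T = 11931*(-16411) = -195799641)
S = -1/145 (S = 1/(-145) = -1/145 ≈ -0.0068966)
h(l) = -1/145
-9591/N + h(143)/T = -9591/(-35690) - 1/145/(-195799641) = -9591*(-1/35690) - 1/145*(-1/195799641) = 9591/35690 + 1/28390947945 = 54459516355237/202654586431410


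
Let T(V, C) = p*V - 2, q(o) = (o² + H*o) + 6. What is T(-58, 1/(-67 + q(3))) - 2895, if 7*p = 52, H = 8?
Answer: -23295/7 ≈ -3327.9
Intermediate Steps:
p = 52/7 (p = (⅐)*52 = 52/7 ≈ 7.4286)
q(o) = 6 + o² + 8*o (q(o) = (o² + 8*o) + 6 = 6 + o² + 8*o)
T(V, C) = -2 + 52*V/7 (T(V, C) = 52*V/7 - 2 = -2 + 52*V/7)
T(-58, 1/(-67 + q(3))) - 2895 = (-2 + (52/7)*(-58)) - 2895 = (-2 - 3016/7) - 2895 = -3030/7 - 2895 = -23295/7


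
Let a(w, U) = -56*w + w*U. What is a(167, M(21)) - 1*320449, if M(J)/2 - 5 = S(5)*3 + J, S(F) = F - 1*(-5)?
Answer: -311097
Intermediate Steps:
S(F) = 5 + F (S(F) = F + 5 = 5 + F)
M(J) = 70 + 2*J (M(J) = 10 + 2*((5 + 5)*3 + J) = 10 + 2*(10*3 + J) = 10 + 2*(30 + J) = 10 + (60 + 2*J) = 70 + 2*J)
a(w, U) = -56*w + U*w
a(167, M(21)) - 1*320449 = 167*(-56 + (70 + 2*21)) - 1*320449 = 167*(-56 + (70 + 42)) - 320449 = 167*(-56 + 112) - 320449 = 167*56 - 320449 = 9352 - 320449 = -311097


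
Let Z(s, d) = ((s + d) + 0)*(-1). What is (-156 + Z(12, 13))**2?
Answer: 32761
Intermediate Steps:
Z(s, d) = -d - s (Z(s, d) = ((d + s) + 0)*(-1) = (d + s)*(-1) = -d - s)
(-156 + Z(12, 13))**2 = (-156 + (-1*13 - 1*12))**2 = (-156 + (-13 - 12))**2 = (-156 - 25)**2 = (-181)**2 = 32761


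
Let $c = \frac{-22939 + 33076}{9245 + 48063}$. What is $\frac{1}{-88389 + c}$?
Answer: $- \frac{57308}{5065386675} \approx -1.1314 \cdot 10^{-5}$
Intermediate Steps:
$c = \frac{10137}{57308} \approx 0.17689$
$\frac{1}{-88389 + c} = \frac{1}{-88389 + \frac{10137}{57308}} = \frac{1}{- \frac{5065386675}{57308}} = - \frac{57308}{5065386675}$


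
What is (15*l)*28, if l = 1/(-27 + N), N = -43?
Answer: -6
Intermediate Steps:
l = -1/70 (l = 1/(-27 - 43) = 1/(-70) = -1/70 ≈ -0.014286)
(15*l)*28 = (15*(-1/70))*28 = -3/14*28 = -6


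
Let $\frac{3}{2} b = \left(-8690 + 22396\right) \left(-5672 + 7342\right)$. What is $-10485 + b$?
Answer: $\frac{45746585}{3} \approx 1.5249 \cdot 10^{7}$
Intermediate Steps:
$b = \frac{45778040}{3}$ ($b = \frac{2 \left(-8690 + 22396\right) \left(-5672 + 7342\right)}{3} = \frac{2 \cdot 13706 \cdot 1670}{3} = \frac{2}{3} \cdot 22889020 = \frac{45778040}{3} \approx 1.5259 \cdot 10^{7}$)
$-10485 + b = -10485 + \frac{45778040}{3} = \frac{45746585}{3}$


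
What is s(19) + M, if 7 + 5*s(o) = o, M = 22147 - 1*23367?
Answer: -6088/5 ≈ -1217.6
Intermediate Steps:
M = -1220 (M = 22147 - 23367 = -1220)
s(o) = -7/5 + o/5
s(19) + M = (-7/5 + (1/5)*19) - 1220 = (-7/5 + 19/5) - 1220 = 12/5 - 1220 = -6088/5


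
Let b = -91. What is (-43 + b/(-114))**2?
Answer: 23145721/12996 ≈ 1781.0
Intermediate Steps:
(-43 + b/(-114))**2 = (-43 - 91/(-114))**2 = (-43 - 91*(-1/114))**2 = (-43 + 91/114)**2 = (-4811/114)**2 = 23145721/12996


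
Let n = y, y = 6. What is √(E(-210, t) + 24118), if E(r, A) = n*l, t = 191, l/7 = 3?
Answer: 2*√6061 ≈ 155.70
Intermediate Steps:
l = 21 (l = 7*3 = 21)
n = 6
E(r, A) = 126 (E(r, A) = 6*21 = 126)
√(E(-210, t) + 24118) = √(126 + 24118) = √24244 = 2*√6061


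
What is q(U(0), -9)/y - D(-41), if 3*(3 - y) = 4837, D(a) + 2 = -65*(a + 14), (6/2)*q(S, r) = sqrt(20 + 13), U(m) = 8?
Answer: -1753 - sqrt(33)/4828 ≈ -1753.0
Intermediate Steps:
q(S, r) = sqrt(33)/3 (q(S, r) = sqrt(20 + 13)/3 = sqrt(33)/3)
D(a) = -912 - 65*a (D(a) = -2 - 65*(a + 14) = -2 - 65*(14 + a) = -2 + (-910 - 65*a) = -912 - 65*a)
y = -4828/3 (y = 3 - 1/3*4837 = 3 - 4837/3 = -4828/3 ≈ -1609.3)
q(U(0), -9)/y - D(-41) = (sqrt(33)/3)/(-4828/3) - (-912 - 65*(-41)) = (sqrt(33)/3)*(-3/4828) - (-912 + 2665) = -sqrt(33)/4828 - 1*1753 = -sqrt(33)/4828 - 1753 = -1753 - sqrt(33)/4828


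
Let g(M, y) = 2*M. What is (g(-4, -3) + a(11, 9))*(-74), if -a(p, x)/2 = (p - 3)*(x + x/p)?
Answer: 134384/11 ≈ 12217.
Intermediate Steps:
a(p, x) = -2*(-3 + p)*(x + x/p) (a(p, x) = -2*(p - 3)*(x + x/p) = -2*(-3 + p)*(x + x/p))
(g(-4, -3) + a(11, 9))*(-74) = (2*(-4) - 2*9*(-3 + 11*(-2 + 11))/11)*(-74) = (-8 - 2*9*1/11*(-3 + 11*9))*(-74) = (-8 - 2*9*1/11*(-3 + 99))*(-74) = (-8 - 2*9*1/11*96)*(-74) = (-8 - 1728/11)*(-74) = -1816/11*(-74) = 134384/11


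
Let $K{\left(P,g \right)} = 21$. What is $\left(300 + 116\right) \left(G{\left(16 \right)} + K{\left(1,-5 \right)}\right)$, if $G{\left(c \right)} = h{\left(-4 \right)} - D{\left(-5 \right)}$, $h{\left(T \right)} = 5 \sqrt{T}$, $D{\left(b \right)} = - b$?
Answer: $6656 + 4160 i \approx 6656.0 + 4160.0 i$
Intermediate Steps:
$G{\left(c \right)} = -5 + 10 i$ ($G{\left(c \right)} = 5 \sqrt{-4} - \left(-1\right) \left(-5\right) = 5 \cdot 2 i - 5 = 10 i - 5 = -5 + 10 i$)
$\left(300 + 116\right) \left(G{\left(16 \right)} + K{\left(1,-5 \right)}\right) = \left(300 + 116\right) \left(\left(-5 + 10 i\right) + 21\right) = 416 \left(16 + 10 i\right) = 6656 + 4160 i$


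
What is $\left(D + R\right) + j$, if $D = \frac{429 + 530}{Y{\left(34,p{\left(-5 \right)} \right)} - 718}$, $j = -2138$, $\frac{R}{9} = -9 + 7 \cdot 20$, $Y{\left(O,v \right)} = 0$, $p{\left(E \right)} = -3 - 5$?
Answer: $- \frac{689521}{718} \approx -960.34$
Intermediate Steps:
$p{\left(E \right)} = -8$
$R = 1179$ ($R = 9 \left(-9 + 7 \cdot 20\right) = 9 \left(-9 + 140\right) = 9 \cdot 131 = 1179$)
$D = - \frac{959}{718}$ ($D = \frac{429 + 530}{0 - 718} = \frac{959}{-718} = 959 \left(- \frac{1}{718}\right) = - \frac{959}{718} \approx -1.3357$)
$\left(D + R\right) + j = \left(- \frac{959}{718} + 1179\right) - 2138 = \frac{845563}{718} - 2138 = - \frac{689521}{718}$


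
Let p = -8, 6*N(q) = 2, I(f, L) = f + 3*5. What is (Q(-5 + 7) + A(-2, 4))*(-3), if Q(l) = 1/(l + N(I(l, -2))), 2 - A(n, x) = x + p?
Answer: -135/7 ≈ -19.286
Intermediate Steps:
I(f, L) = 15 + f (I(f, L) = f + 15 = 15 + f)
N(q) = 1/3 (N(q) = (1/6)*2 = 1/3)
A(n, x) = 10 - x (A(n, x) = 2 - (x - 8) = 2 - (-8 + x) = 2 + (8 - x) = 10 - x)
Q(l) = 1/(1/3 + l) (Q(l) = 1/(l + 1/3) = 1/(1/3 + l))
(Q(-5 + 7) + A(-2, 4))*(-3) = (3/(1 + 3*(-5 + 7)) + (10 - 1*4))*(-3) = (3/(1 + 3*2) + (10 - 4))*(-3) = (3/(1 + 6) + 6)*(-3) = (3/7 + 6)*(-3) = (45/7)*(-3) = -135/7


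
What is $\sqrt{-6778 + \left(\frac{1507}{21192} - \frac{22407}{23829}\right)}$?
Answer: $\frac{i \sqrt{284134241695494090}}{6474156} \approx 82.334 i$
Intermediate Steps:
$\sqrt{-6778 + \left(\frac{1507}{21192} - \frac{22407}{23829}\right)} = \sqrt{-6778 + \left(1507 \cdot \frac{1}{21192} - \frac{7469}{7943}\right)} = \sqrt{-6778 + \left(\frac{1507}{21192} - \frac{7469}{7943}\right)} = \sqrt{-6778 - \frac{146312947}{168328056}} = \sqrt{- \frac{1141073876515}{168328056}} = \frac{i \sqrt{284134241695494090}}{6474156}$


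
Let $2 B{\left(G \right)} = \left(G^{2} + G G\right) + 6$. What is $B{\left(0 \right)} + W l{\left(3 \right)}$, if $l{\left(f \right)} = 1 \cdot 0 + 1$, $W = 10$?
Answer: $13$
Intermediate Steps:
$l{\left(f \right)} = 1$ ($l{\left(f \right)} = 0 + 1 = 1$)
$B{\left(G \right)} = 3 + G^{2}$ ($B{\left(G \right)} = \frac{\left(G^{2} + G G\right) + 6}{2} = \frac{\left(G^{2} + G^{2}\right) + 6}{2} = \frac{2 G^{2} + 6}{2} = \frac{6 + 2 G^{2}}{2} = 3 + G^{2}$)
$B{\left(0 \right)} + W l{\left(3 \right)} = \left(3 + 0^{2}\right) + 10 \cdot 1 = \left(3 + 0\right) + 10 = 3 + 10 = 13$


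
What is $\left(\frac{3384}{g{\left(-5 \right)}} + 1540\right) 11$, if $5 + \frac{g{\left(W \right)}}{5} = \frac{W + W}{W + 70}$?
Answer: $\frac{5190988}{335} \approx 15495.0$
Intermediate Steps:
$g{\left(W \right)} = -25 + \frac{10 W}{70 + W}$ ($g{\left(W \right)} = -25 + 5 \frac{W + W}{W + 70} = -25 + 5 \frac{2 W}{70 + W} = -25 + \frac{10 W}{70 + W}$)
$\left(\frac{3384}{g{\left(-5 \right)}} + 1540\right) 11 = \left(\frac{3384}{5 \frac{1}{70 - 5} \left(-350 - -15\right)} + 1540\right) 11 = \left(\frac{3384}{5 \cdot \frac{1}{65} \left(-350 + 15\right)} + 1540\right) 11 = \left(\frac{3384}{5 \cdot \frac{1}{65} \left(-335\right)} + 1540\right) 11 = \left(\frac{3384}{- \frac{335}{13}} + 1540\right) 11 = \left(3384 \left(- \frac{13}{335}\right) + 1540\right) 11 = \left(- \frac{43992}{335} + 1540\right) 11 = \frac{471908}{335} \cdot 11 = \frac{5190988}{335}$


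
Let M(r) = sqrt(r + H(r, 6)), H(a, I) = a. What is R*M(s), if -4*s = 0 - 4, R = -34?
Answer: -34*sqrt(2) ≈ -48.083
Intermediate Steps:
s = 1 (s = -(0 - 4)/4 = -1/4*(-4) = 1)
M(r) = sqrt(2)*sqrt(r) (M(r) = sqrt(r + r) = sqrt(2*r) = sqrt(2)*sqrt(r))
R*M(s) = -34*sqrt(2)*sqrt(1) = -34*sqrt(2)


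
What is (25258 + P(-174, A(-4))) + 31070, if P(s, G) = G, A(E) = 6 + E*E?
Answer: 56350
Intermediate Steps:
A(E) = 6 + E**2
(25258 + P(-174, A(-4))) + 31070 = (25258 + (6 + (-4)**2)) + 31070 = (25258 + (6 + 16)) + 31070 = (25258 + 22) + 31070 = 25280 + 31070 = 56350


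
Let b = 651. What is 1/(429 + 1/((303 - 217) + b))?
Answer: 737/316174 ≈ 0.0023310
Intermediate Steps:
1/(429 + 1/((303 - 217) + b)) = 1/(429 + 1/((303 - 217) + 651)) = 1/(429 + 1/(86 + 651)) = 1/(429 + 1/737) = 1/(316174/737) = 737/316174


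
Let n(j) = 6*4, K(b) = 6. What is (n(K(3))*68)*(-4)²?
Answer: 26112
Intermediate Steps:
n(j) = 24
(n(K(3))*68)*(-4)² = (24*68)*(-4)² = 1632*16 = 26112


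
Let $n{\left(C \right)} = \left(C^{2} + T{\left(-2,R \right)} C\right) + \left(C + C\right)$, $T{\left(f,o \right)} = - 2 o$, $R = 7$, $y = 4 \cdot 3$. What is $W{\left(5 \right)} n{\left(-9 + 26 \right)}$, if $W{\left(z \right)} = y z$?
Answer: $5100$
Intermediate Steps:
$y = 12$
$n{\left(C \right)} = C^{2} - 12 C$ ($n{\left(C \right)} = \left(C^{2} + \left(-2\right) 7 C\right) + \left(C + C\right) = \left(C^{2} - 14 C\right) + 2 C = C^{2} - 12 C$)
$W{\left(z \right)} = 12 z$
$W{\left(5 \right)} n{\left(-9 + 26 \right)} = 12 \cdot 5 \left(-9 + 26\right) \left(-12 + \left(-9 + 26\right)\right) = 60 \cdot 17 \left(-12 + 17\right) = 60 \cdot 17 \cdot 5 = 60 \cdot 85 = 5100$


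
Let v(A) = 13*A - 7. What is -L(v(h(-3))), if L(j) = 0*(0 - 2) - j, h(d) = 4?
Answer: 45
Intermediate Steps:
v(A) = -7 + 13*A
L(j) = -j (L(j) = 0*(-2) - j = 0 - j = -j)
-L(v(h(-3))) = -(-1)*(-7 + 13*4) = -(-1)*(-7 + 52) = -(-1)*45 = -1*(-45) = 45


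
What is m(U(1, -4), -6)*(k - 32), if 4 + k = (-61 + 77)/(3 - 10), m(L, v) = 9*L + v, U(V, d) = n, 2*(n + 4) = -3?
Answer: 14874/7 ≈ 2124.9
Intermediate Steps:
n = -11/2 (n = -4 + (½)*(-3) = -4 - 3/2 = -11/2 ≈ -5.5000)
U(V, d) = -11/2
m(L, v) = v + 9*L
k = -44/7 (k = -4 + (-61 + 77)/(3 - 10) = -4 + 16/(-7) = -4 + 16*(-⅐) = -4 - 16/7 = -44/7 ≈ -6.2857)
m(U(1, -4), -6)*(k - 32) = (-6 + 9*(-11/2))*(-44/7 - 32) = (-6 - 99/2)*(-268/7) = -111/2*(-268/7) = 14874/7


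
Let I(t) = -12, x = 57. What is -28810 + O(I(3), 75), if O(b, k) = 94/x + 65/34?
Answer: -55826879/1938 ≈ -28806.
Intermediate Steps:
O(b, k) = 6901/1938 (O(b, k) = 94/57 + 65/34 = 6901/1938)
-28810 + O(I(3), 75) = -28810 + 6901/1938 = -55826879/1938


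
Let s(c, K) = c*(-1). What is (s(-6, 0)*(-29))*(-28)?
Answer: 4872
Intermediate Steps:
s(c, K) = -c
(s(-6, 0)*(-29))*(-28) = (-1*(-6)*(-29))*(-28) = (6*(-29))*(-28) = -174*(-28) = 4872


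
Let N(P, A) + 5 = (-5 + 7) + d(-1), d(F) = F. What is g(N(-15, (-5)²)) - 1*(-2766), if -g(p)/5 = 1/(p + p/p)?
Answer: 8303/3 ≈ 2767.7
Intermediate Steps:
N(P, A) = -4 (N(P, A) = -5 + ((-5 + 7) - 1) = -5 + (2 - 1) = -5 + 1 = -4)
g(p) = -5/(1 + p) (g(p) = -5/(p + p/p) = -5/(p + 1) = -5/(1 + p))
g(N(-15, (-5)²)) - 1*(-2766) = -5/(1 - 4) - 1*(-2766) = -5/(-3) + 2766 = -5*(-⅓) + 2766 = 5/3 + 2766 = 8303/3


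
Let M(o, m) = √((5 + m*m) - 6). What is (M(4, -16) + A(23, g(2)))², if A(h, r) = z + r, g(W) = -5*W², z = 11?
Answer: (-9 + √255)² ≈ 48.563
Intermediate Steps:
A(h, r) = 11 + r
M(o, m) = √(-1 + m²) (M(o, m) = √((5 + m²) - 6) = √(-1 + m²))
(M(4, -16) + A(23, g(2)))² = (√(-1 + (-16)²) + (11 - 5*2²))² = (√(-1 + 256) + (11 - 5*4))² = (√255 + (11 - 20))² = (√255 - 9)² = (-9 + √255)²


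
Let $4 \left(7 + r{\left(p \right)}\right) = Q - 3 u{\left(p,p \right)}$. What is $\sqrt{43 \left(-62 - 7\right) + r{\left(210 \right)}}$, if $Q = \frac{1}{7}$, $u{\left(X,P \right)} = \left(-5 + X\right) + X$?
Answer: $\frac{i \sqrt{643902}}{14} \approx 57.317 i$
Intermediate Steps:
$u{\left(X,P \right)} = -5 + 2 X$
$Q = \frac{1}{7} \approx 0.14286$
$r{\left(p \right)} = - \frac{45}{14} - \frac{3 p}{2}$ ($r{\left(p \right)} = -7 + \frac{\frac{1}{7} - 3 \left(-5 + 2 p\right)}{4} = -7 + \frac{\frac{1}{7} - \left(-15 + 6 p\right)}{4} = -7 + \frac{\frac{106}{7} - 6 p}{4} = -7 - \left(- \frac{53}{14} + \frac{3 p}{2}\right) = - \frac{45}{14} - \frac{3 p}{2}$)
$\sqrt{43 \left(-62 - 7\right) + r{\left(210 \right)}} = \sqrt{43 \left(-62 - 7\right) - \frac{4455}{14}} = \sqrt{43 \left(-69\right) - \frac{4455}{14}} = \sqrt{-2967 - \frac{4455}{14}} = \sqrt{- \frac{45993}{14}} = \frac{i \sqrt{643902}}{14}$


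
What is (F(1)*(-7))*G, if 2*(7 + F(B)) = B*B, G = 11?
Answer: 1001/2 ≈ 500.50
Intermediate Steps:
F(B) = -7 + B²/2 (F(B) = -7 + (B*B)/2 = -7 + B²/2)
(F(1)*(-7))*G = ((-7 + (½)*1²)*(-7))*11 = ((-7 + (½)*1)*(-7))*11 = ((-7 + ½)*(-7))*11 = -13/2*(-7)*11 = (91/2)*11 = 1001/2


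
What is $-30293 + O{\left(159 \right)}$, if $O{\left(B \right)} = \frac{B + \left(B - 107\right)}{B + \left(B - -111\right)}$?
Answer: $- \frac{12995486}{429} \approx -30293.0$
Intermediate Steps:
$O{\left(B \right)} = \frac{-107 + 2 B}{111 + 2 B}$ ($O{\left(B \right)} = \frac{B + \left(-107 + B\right)}{B + \left(B + 111\right)} = \frac{-107 + 2 B}{B + \left(111 + B\right)} = \frac{-107 + 2 B}{111 + 2 B}$)
$-30293 + O{\left(159 \right)} = -30293 + \frac{-107 + 2 \cdot 159}{111 + 2 \cdot 159} = -30293 + \frac{-107 + 318}{111 + 318} = -30293 + \frac{1}{429} \cdot 211 = -30293 + \frac{211}{429} = - \frac{12995486}{429}$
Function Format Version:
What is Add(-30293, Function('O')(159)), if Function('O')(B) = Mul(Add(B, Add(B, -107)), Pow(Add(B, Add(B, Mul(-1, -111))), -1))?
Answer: Rational(-12995486, 429) ≈ -30293.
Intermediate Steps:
Function('O')(B) = Mul(Pow(Add(111, Mul(2, B)), -1), Add(-107, Mul(2, B))) (Function('O')(B) = Mul(Add(B, Add(-107, B)), Pow(Add(B, Add(B, 111)), -1)) = Mul(Add(-107, Mul(2, B)), Pow(Add(B, Add(111, B)), -1)) = Mul(Add(-107, Mul(2, B)), Pow(Add(111, Mul(2, B)), -1)) = Mul(Pow(Add(111, Mul(2, B)), -1), Add(-107, Mul(2, B))))
Add(-30293, Function('O')(159)) = Add(-30293, Mul(Pow(Add(111, Mul(2, 159)), -1), Add(-107, Mul(2, 159)))) = Add(-30293, Mul(Pow(Add(111, 318), -1), Add(-107, 318))) = Add(-30293, Mul(Pow(429, -1), 211)) = Add(-30293, Mul(Rational(1, 429), 211)) = Add(-30293, Rational(211, 429)) = Rational(-12995486, 429)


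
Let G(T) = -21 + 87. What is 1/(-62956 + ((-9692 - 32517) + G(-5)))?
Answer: -1/105099 ≈ -9.5148e-6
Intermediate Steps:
G(T) = 66
1/(-62956 + ((-9692 - 32517) + G(-5))) = 1/(-62956 + ((-9692 - 32517) + 66)) = 1/(-62956 + (-42209 + 66)) = 1/(-62956 - 42143) = 1/(-105099) = -1/105099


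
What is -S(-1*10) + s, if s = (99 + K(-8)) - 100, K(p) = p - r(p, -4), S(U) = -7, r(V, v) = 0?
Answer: -2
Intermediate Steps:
K(p) = p (K(p) = p - 1*0 = p + 0 = p)
s = -9 (s = (99 - 8) - 100 = 91 - 100 = -9)
-S(-1*10) + s = -1*(-7) - 9 = 7 - 9 = -2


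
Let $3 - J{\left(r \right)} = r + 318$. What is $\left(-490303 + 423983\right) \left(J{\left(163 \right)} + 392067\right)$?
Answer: $-25970182480$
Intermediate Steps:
$J{\left(r \right)} = -315 - r$ ($J{\left(r \right)} = 3 - \left(r + 318\right) = 3 - \left(318 + r\right) = -315 - r$)
$\left(-490303 + 423983\right) \left(J{\left(163 \right)} + 392067\right) = \left(-490303 + 423983\right) \left(\left(-315 - 163\right) + 392067\right) = - 66320 \left(\left(-315 - 163\right) + 392067\right) = - 66320 \left(-478 + 392067\right) = \left(-66320\right) 391589 = -25970182480$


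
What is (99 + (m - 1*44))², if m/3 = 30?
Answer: 21025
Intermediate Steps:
m = 90 (m = 3*30 = 90)
(99 + (m - 1*44))² = (99 + (90 - 1*44))² = (99 + (90 - 44))² = (99 + 46)² = 145² = 21025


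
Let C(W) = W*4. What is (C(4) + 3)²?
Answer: 361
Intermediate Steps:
C(W) = 4*W
(C(4) + 3)² = (4*4 + 3)² = (16 + 3)² = 19² = 361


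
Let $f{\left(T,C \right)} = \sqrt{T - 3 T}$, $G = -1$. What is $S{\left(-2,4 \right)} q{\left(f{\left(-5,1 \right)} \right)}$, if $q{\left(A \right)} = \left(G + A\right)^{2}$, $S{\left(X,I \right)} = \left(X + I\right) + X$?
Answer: $0$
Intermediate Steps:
$f{\left(T,C \right)} = \sqrt{2} \sqrt{- T}$ ($f{\left(T,C \right)} = \sqrt{- 2 T} = \sqrt{2} \sqrt{- T}$)
$S{\left(X,I \right)} = I + 2 X$ ($S{\left(X,I \right)} = \left(I + X\right) + X = I + 2 X$)
$q{\left(A \right)} = \left(-1 + A\right)^{2}$
$S{\left(-2,4 \right)} q{\left(f{\left(-5,1 \right)} \right)} = \left(4 + 2 \left(-2\right)\right) \left(-1 + \sqrt{2} \sqrt{\left(-1\right) \left(-5\right)}\right)^{2} = \left(4 - 4\right) \left(-1 + \sqrt{2} \sqrt{5}\right)^{2} = 0 \left(-1 + \sqrt{10}\right)^{2} = 0$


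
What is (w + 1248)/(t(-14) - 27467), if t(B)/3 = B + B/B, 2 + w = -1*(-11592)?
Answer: -6419/13753 ≈ -0.46673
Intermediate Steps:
w = 11590 (w = -2 - 1*(-11592) = -2 + 11592 = 11590)
t(B) = 3 + 3*B (t(B) = 3*(B + B/B) = 3*(B + 1) = 3*(1 + B) = 3 + 3*B)
(w + 1248)/(t(-14) - 27467) = (11590 + 1248)/((3 + 3*(-14)) - 27467) = 12838/((3 - 42) - 27467) = 12838/(-39 - 27467) = 12838/(-27506) = 12838*(-1/27506) = -6419/13753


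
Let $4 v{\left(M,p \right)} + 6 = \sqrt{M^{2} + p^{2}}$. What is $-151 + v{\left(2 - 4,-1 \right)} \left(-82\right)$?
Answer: $-28 - \frac{41 \sqrt{5}}{2} \approx -73.839$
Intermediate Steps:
$v{\left(M,p \right)} = - \frac{3}{2} + \frac{\sqrt{M^{2} + p^{2}}}{4}$
$-151 + v{\left(2 - 4,-1 \right)} \left(-82\right) = -151 + \left(- \frac{3}{2} + \frac{\sqrt{\left(2 - 4\right)^{2} + \left(-1\right)^{2}}}{4}\right) \left(-82\right) = -151 + \left(- \frac{3}{2} + \frac{\sqrt{\left(-2\right)^{2} + 1}}{4}\right) \left(-82\right) = -151 + \left(- \frac{3}{2} + \frac{\sqrt{4 + 1}}{4}\right) \left(-82\right) = -151 + \left(- \frac{3}{2} + \frac{\sqrt{5}}{4}\right) \left(-82\right) = -151 + \left(123 - \frac{41 \sqrt{5}}{2}\right) = -28 - \frac{41 \sqrt{5}}{2}$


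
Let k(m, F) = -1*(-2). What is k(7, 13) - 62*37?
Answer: -2292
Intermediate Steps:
k(m, F) = 2
k(7, 13) - 62*37 = 2 - 62*37 = 2 - 2294 = -2292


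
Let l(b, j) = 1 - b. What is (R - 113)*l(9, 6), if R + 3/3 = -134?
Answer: 1984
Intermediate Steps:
R = -135 (R = -1 - 134 = -135)
(R - 113)*l(9, 6) = (-135 - 113)*(1 - 1*9) = -248*(1 - 9) = -248*(-8) = 1984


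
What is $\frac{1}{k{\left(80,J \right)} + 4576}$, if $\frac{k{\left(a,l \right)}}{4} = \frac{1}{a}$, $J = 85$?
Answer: $\frac{20}{91521} \approx 0.00021853$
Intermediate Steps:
$k{\left(a,l \right)} = \frac{4}{a}$
$\frac{1}{k{\left(80,J \right)} + 4576} = \frac{1}{\frac{4}{80} + 4576} = \frac{1}{4 \cdot \frac{1}{80} + 4576} = \frac{1}{\frac{1}{20} + 4576} = \frac{1}{\frac{91521}{20}} = \frac{20}{91521}$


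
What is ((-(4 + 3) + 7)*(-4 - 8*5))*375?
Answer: 0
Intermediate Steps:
((-(4 + 3) + 7)*(-4 - 8*5))*375 = ((-1*7 + 7)*(-4 - 40))*375 = ((-7 + 7)*(-44))*375 = (0*(-44))*375 = 0*375 = 0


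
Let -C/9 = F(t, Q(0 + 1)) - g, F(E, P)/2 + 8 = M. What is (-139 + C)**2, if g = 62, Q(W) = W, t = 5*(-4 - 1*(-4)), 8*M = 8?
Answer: 297025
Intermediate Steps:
M = 1 (M = (1/8)*8 = 1)
t = 0 (t = 5*(-4 + 4) = 5*0 = 0)
F(E, P) = -14 (F(E, P) = -16 + 2*1 = -16 + 2 = -14)
C = 684 (C = -9*(-14 - 1*62) = -9*(-14 - 62) = -9*(-76) = 684)
(-139 + C)**2 = (-139 + 684)**2 = 545**2 = 297025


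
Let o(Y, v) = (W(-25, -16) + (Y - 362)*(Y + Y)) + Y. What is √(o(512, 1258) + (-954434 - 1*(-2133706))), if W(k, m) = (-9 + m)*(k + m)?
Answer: √1334409 ≈ 1155.2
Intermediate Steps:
o(Y, v) = 1025 + Y + 2*Y*(-362 + Y) (o(Y, v) = (((-16)² - 9*(-25) - 9*(-16) - 25*(-16)) + (Y - 362)*(Y + Y)) + Y = ((256 + 225 + 144 + 400) + (-362 + Y)*(2*Y)) + Y = (1025 + 2*Y*(-362 + Y)) + Y = 1025 + Y + 2*Y*(-362 + Y))
√(o(512, 1258) + (-954434 - 1*(-2133706))) = √((1025 - 723*512 + 2*512²) + (-954434 - 1*(-2133706))) = √((1025 - 370176 + 2*262144) + (-954434 + 2133706)) = √((1025 - 370176 + 524288) + 1179272) = √(155137 + 1179272) = √1334409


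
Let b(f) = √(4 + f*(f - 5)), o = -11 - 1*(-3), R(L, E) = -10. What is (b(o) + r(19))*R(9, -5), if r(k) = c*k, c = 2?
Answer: -380 - 60*√3 ≈ -483.92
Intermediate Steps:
o = -8 (o = -11 + 3 = -8)
r(k) = 2*k
b(f) = √(4 + f*(-5 + f))
(b(o) + r(19))*R(9, -5) = (√(4 + (-8)² - 5*(-8)) + 2*19)*(-10) = (√(4 + 64 + 40) + 38)*(-10) = (√108 + 38)*(-10) = (6*√3 + 38)*(-10) = (38 + 6*√3)*(-10) = -380 - 60*√3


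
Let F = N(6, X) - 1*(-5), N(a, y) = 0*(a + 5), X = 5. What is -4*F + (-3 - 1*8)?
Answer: -31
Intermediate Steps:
N(a, y) = 0 (N(a, y) = 0*(5 + a) = 0)
F = 5 (F = 0 - 1*(-5) = 0 + 5 = 5)
-4*F + (-3 - 1*8) = -4*5 + (-3 - 1*8) = -20 + (-3 - 8) = -20 - 11 = -31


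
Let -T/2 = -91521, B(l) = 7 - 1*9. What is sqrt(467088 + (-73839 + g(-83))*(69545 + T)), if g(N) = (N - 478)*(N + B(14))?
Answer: I*sqrt(6605693310) ≈ 81275.0*I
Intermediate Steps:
B(l) = -2 (B(l) = 7 - 9 = -2)
g(N) = (-478 + N)*(-2 + N) (g(N) = (N - 478)*(N - 2) = (-478 + N)*(-2 + N))
T = 183042 (T = -2*(-91521) = 183042)
sqrt(467088 + (-73839 + g(-83))*(69545 + T)) = sqrt(467088 + (-73839 + (956 + (-83)**2 - 480*(-83)))*(69545 + 183042)) = sqrt(467088 + (-73839 + (956 + 6889 + 39840))*252587) = sqrt(467088 + (-73839 + 47685)*252587) = sqrt(467088 - 26154*252587) = sqrt(467088 - 6606160398) = sqrt(-6605693310) = I*sqrt(6605693310)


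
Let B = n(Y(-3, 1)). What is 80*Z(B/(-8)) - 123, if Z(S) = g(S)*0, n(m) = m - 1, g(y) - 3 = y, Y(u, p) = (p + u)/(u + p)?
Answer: -123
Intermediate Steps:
Y(u, p) = 1 (Y(u, p) = (p + u)/(p + u) = 1)
g(y) = 3 + y
n(m) = -1 + m
B = 0 (B = -1 + 1 = 0)
Z(S) = 0 (Z(S) = (3 + S)*0 = 0)
80*Z(B/(-8)) - 123 = 80*0 - 123 = 0 - 123 = -123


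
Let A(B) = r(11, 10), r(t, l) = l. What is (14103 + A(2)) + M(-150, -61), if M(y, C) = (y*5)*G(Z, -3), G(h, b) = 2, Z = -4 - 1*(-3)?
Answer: 12613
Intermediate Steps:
Z = -1 (Z = -4 + 3 = -1)
A(B) = 10
M(y, C) = 10*y (M(y, C) = (y*5)*2 = (5*y)*2 = 10*y)
(14103 + A(2)) + M(-150, -61) = (14103 + 10) + 10*(-150) = 14113 - 1500 = 12613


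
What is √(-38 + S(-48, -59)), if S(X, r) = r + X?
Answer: I*√145 ≈ 12.042*I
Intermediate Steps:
S(X, r) = X + r
√(-38 + S(-48, -59)) = √(-38 + (-48 - 59)) = √(-38 - 107) = √(-145) = I*√145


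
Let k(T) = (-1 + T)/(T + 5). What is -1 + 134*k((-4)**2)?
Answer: 663/7 ≈ 94.714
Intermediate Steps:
k(T) = (-1 + T)/(5 + T)
-1 + 134*k((-4)**2) = -1 + 134*((-1 + (-4)**2)/(5 + (-4)**2)) = -1 + 134*((-1 + 16)/(5 + 16)) = -1 + 134*(15/21) = -1 + 134*((1/21)*15) = -1 + 134*(5/7) = -1 + 670/7 = 663/7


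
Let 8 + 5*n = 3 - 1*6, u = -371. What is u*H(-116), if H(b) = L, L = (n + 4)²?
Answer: -30051/25 ≈ -1202.0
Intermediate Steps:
n = -11/5 (n = -8/5 + (3 - 1*6)/5 = -8/5 + (3 - 6)/5 = -8/5 + (⅕)*(-3) = -8/5 - ⅗ = -11/5 ≈ -2.2000)
L = 81/25 (L = (-11/5 + 4)² = (9/5)² = 81/25 ≈ 3.2400)
H(b) = 81/25
u*H(-116) = -371*81/25 = -30051/25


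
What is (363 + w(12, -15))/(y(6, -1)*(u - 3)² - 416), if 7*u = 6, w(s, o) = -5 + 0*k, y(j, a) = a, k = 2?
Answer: -17542/20609 ≈ -0.85118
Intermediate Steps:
w(s, o) = -5 (w(s, o) = -5 + 0*2 = -5 + 0 = -5)
u = 6/7 (u = (⅐)*6 = 6/7 ≈ 0.85714)
(363 + w(12, -15))/(y(6, -1)*(u - 3)² - 416) = (363 - 5)/(-(6/7 - 3)² - 416) = 358/(-(-15/7)² - 416) = 358/(-1*225/49 - 416) = 358/(-225/49 - 416) = 358/(-20609/49) = 358*(-49/20609) = -17542/20609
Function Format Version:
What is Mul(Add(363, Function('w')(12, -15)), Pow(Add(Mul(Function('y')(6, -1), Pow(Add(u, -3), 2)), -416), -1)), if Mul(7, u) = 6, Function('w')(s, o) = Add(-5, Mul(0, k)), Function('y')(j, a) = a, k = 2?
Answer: Rational(-17542, 20609) ≈ -0.85118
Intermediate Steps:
Function('w')(s, o) = -5 (Function('w')(s, o) = Add(-5, Mul(0, 2)) = Add(-5, 0) = -5)
u = Rational(6, 7) (u = Mul(Rational(1, 7), 6) = Rational(6, 7) ≈ 0.85714)
Mul(Add(363, Function('w')(12, -15)), Pow(Add(Mul(Function('y')(6, -1), Pow(Add(u, -3), 2)), -416), -1)) = Mul(Add(363, -5), Pow(Add(Mul(-1, Pow(Add(Rational(6, 7), -3), 2)), -416), -1)) = Mul(358, Pow(Add(Mul(-1, Pow(Rational(-15, 7), 2)), -416), -1)) = Mul(358, Pow(Add(Mul(-1, Rational(225, 49)), -416), -1)) = Mul(358, Pow(Add(Rational(-225, 49), -416), -1)) = Mul(358, Pow(Rational(-20609, 49), -1)) = Mul(358, Rational(-49, 20609)) = Rational(-17542, 20609)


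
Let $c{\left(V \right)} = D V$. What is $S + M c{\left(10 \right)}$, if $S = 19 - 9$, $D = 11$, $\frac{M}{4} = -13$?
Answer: $-5710$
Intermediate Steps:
$M = -52$ ($M = 4 \left(-13\right) = -52$)
$c{\left(V \right)} = 11 V$
$S = 10$ ($S = 19 - 9 = 10$)
$S + M c{\left(10 \right)} = 10 - 52 \cdot 11 \cdot 10 = 10 - 5720 = -5710$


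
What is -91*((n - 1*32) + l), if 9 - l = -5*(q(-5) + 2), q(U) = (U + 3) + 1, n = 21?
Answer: -273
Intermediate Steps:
q(U) = 4 + U (q(U) = (3 + U) + 1 = 4 + U)
l = 14 (l = 9 - (-5)*((4 - 5) + 2) = 9 - (-5)*(-1 + 2) = 9 - (-5) = 9 - 1*(-5) = 9 + 5 = 14)
-91*((n - 1*32) + l) = -91*((21 - 1*32) + 14) = -91*((21 - 32) + 14) = -91*(-11 + 14) = -91*3 = -273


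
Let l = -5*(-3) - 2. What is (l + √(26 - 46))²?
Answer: 149 + 52*I*√5 ≈ 149.0 + 116.28*I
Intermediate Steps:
l = 13 (l = 15 - 2 = 13)
(l + √(26 - 46))² = (13 + √(26 - 46))² = (13 + √(-20))² = (13 + 2*I*√5)²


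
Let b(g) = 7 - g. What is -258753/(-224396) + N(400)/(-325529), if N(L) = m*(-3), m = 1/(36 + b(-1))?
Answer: 231636956751/200880365081 ≈ 1.1531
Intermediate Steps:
m = 1/44 (m = 1/(36 + (7 - 1*(-1))) = 1/(36 + (7 + 1)) = 1/(36 + 8) = 1/44 ≈ 0.022727)
N(L) = -3/44 (N(L) = (1/44)*(-3) = -3/44)
-258753/(-224396) + N(400)/(-325529) = -258753/(-224396) - 3/44/(-325529) = -258753*(-1/224396) - 3/44*(-1/325529) = 258753/224396 + 3/14323276 = 231636956751/200880365081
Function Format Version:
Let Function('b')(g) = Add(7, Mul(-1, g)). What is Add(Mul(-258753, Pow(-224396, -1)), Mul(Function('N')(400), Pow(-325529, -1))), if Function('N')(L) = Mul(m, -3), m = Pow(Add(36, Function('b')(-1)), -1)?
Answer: Rational(231636956751, 200880365081) ≈ 1.1531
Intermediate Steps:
m = Rational(1, 44) (m = Pow(Add(36, Add(7, Mul(-1, -1))), -1) = Pow(Add(36, Add(7, 1)), -1) = Pow(Add(36, 8), -1) = Pow(44, -1) = Rational(1, 44) ≈ 0.022727)
Function('N')(L) = Rational(-3, 44) (Function('N')(L) = Mul(Rational(1, 44), -3) = Rational(-3, 44))
Add(Mul(-258753, Pow(-224396, -1)), Mul(Function('N')(400), Pow(-325529, -1))) = Add(Mul(-258753, Pow(-224396, -1)), Mul(Rational(-3, 44), Pow(-325529, -1))) = Add(Mul(-258753, Rational(-1, 224396)), Mul(Rational(-3, 44), Rational(-1, 325529))) = Add(Rational(258753, 224396), Rational(3, 14323276)) = Rational(231636956751, 200880365081)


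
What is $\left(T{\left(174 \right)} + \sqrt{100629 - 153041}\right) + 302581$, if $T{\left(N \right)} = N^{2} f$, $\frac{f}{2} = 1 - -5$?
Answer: $665893 + 2 i \sqrt{13103} \approx 6.6589 \cdot 10^{5} + 228.94 i$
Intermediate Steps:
$f = 12$ ($f = 2 \left(1 - -5\right) = 2 \left(1 + 5\right) = 2 \cdot 6 = 12$)
$T{\left(N \right)} = 12 N^{2}$ ($T{\left(N \right)} = N^{2} \cdot 12 = 12 N^{2}$)
$\left(T{\left(174 \right)} + \sqrt{100629 - 153041}\right) + 302581 = \left(12 \cdot 174^{2} + \sqrt{100629 - 153041}\right) + 302581 = \left(12 \cdot 30276 + \sqrt{-52412}\right) + 302581 = \left(363312 + 2 i \sqrt{13103}\right) + 302581 = 665893 + 2 i \sqrt{13103}$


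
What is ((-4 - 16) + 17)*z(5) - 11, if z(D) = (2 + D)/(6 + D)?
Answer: -142/11 ≈ -12.909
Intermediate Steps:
z(D) = (2 + D)/(6 + D)
((-4 - 16) + 17)*z(5) - 11 = ((-4 - 16) + 17)*((2 + 5)/(6 + 5)) - 11 = (-20 + 17)*(7/11) - 11 = -3*7/11 - 11 = -21/11 - 11 = -142/11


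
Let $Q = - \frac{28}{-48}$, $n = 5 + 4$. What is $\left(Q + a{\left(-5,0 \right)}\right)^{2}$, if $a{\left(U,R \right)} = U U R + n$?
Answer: $\frac{13225}{144} \approx 91.84$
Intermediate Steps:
$n = 9$
$Q = \frac{7}{12}$ ($Q = \left(-28\right) \left(- \frac{1}{48}\right) = \frac{7}{12} \approx 0.58333$)
$a{\left(U,R \right)} = 9 + R U^{2}$ ($a{\left(U,R \right)} = U U R + 9 = U^{2} R + 9 = R U^{2} + 9 = 9 + R U^{2}$)
$\left(Q + a{\left(-5,0 \right)}\right)^{2} = \left(\frac{7}{12} + \left(9 + 0 \left(-5\right)^{2}\right)\right)^{2} = \left(\frac{7}{12} + \left(9 + 0 \cdot 25\right)\right)^{2} = \left(\frac{7}{12} + \left(9 + 0\right)\right)^{2} = \left(\frac{7}{12} + 9\right)^{2} = \left(\frac{115}{12}\right)^{2} = \frac{13225}{144}$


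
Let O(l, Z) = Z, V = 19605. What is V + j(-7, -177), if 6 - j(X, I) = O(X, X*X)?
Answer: 19562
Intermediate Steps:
j(X, I) = 6 - X² (j(X, I) = 6 - X*X = 6 - X²)
V + j(-7, -177) = 19605 + (6 - 1*(-7)²) = 19605 + (6 - 1*49) = 19605 + (6 - 49) = 19605 - 43 = 19562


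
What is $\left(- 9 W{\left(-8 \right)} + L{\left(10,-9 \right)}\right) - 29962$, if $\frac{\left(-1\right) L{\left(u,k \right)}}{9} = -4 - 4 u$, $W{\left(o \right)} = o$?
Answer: $-29494$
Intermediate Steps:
$L{\left(u,k \right)} = 36 + 36 u$ ($L{\left(u,k \right)} = - 9 \left(-4 - 4 u\right) = 36 + 36 u$)
$\left(- 9 W{\left(-8 \right)} + L{\left(10,-9 \right)}\right) - 29962 = \left(\left(-9\right) \left(-8\right) + \left(36 + 36 \cdot 10\right)\right) - 29962 = \left(72 + \left(36 + 360\right)\right) - 29962 = \left(72 + 396\right) - 29962 = 468 - 29962 = -29494$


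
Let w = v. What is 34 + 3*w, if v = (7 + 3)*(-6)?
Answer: -146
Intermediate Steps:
v = -60 (v = 10*(-6) = -60)
w = -60
34 + 3*w = 34 + 3*(-60) = 34 - 180 = -146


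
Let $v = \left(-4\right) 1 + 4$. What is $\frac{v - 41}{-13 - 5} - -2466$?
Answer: $\frac{44429}{18} \approx 2468.3$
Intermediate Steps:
$v = 0$ ($v = -4 + 4 = 0$)
$\frac{v - 41}{-13 - 5} - -2466 = \frac{0 - 41}{-13 - 5} - -2466 = - \frac{41}{-18} + 2466 = \left(-41\right) \left(- \frac{1}{18}\right) + 2466 = \frac{41}{18} + 2466 = \frac{44429}{18}$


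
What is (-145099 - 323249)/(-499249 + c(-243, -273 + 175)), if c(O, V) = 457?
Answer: 39029/41566 ≈ 0.93896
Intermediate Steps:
(-145099 - 323249)/(-499249 + c(-243, -273 + 175)) = (-145099 - 323249)/(-499249 + 457) = -468348/(-498792) = -468348*(-1/498792) = 39029/41566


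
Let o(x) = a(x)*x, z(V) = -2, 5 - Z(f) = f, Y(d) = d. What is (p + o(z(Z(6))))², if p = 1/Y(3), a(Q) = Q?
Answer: 169/9 ≈ 18.778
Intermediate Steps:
Z(f) = 5 - f
o(x) = x² (o(x) = x*x = x²)
p = ⅓ (p = 1/3 = ⅓ ≈ 0.33333)
(p + o(z(Z(6))))² = (⅓ + (-2)²)² = (⅓ + 4)² = (13/3)² = 169/9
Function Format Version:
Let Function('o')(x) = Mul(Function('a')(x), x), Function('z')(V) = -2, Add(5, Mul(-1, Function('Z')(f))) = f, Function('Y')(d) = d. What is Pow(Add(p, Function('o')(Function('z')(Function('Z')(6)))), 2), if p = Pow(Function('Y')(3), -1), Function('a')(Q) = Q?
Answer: Rational(169, 9) ≈ 18.778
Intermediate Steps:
Function('Z')(f) = Add(5, Mul(-1, f))
Function('o')(x) = Pow(x, 2) (Function('o')(x) = Mul(x, x) = Pow(x, 2))
p = Rational(1, 3) (p = Pow(3, -1) = Rational(1, 3) ≈ 0.33333)
Pow(Add(p, Function('o')(Function('z')(Function('Z')(6)))), 2) = Pow(Add(Rational(1, 3), Pow(-2, 2)), 2) = Pow(Add(Rational(1, 3), 4), 2) = Pow(Rational(13, 3), 2) = Rational(169, 9)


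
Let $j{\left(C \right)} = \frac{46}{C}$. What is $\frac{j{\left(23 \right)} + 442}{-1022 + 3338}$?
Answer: $\frac{37}{193} \approx 0.19171$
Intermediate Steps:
$\frac{j{\left(23 \right)} + 442}{-1022 + 3338} = \frac{\frac{46}{23} + 442}{-1022 + 3338} = \frac{46 \cdot \frac{1}{23} + 442}{2316} = \left(2 + 442\right) \frac{1}{2316} = 444 \cdot \frac{1}{2316} = \frac{37}{193}$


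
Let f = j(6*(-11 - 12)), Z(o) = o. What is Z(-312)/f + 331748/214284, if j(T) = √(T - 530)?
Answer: 82937/53571 + 156*I*√167/167 ≈ 1.5482 + 12.072*I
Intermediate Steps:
j(T) = √(-530 + T)
f = 2*I*√167 (f = √(-530 + 6*(-11 - 12)) = √(-530 + 6*(-23)) = √(-530 - 138) = √(-668) = 2*I*√167 ≈ 25.846*I)
Z(-312)/f + 331748/214284 = -312*(-I*√167/334) + 331748/214284 = -(-156)*I*√167/167 + 331748*(1/214284) = 156*I*√167/167 + 82937/53571 = 82937/53571 + 156*I*√167/167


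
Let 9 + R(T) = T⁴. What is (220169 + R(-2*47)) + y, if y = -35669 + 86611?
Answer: 78345998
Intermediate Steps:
y = 50942
R(T) = -9 + T⁴
(220169 + R(-2*47)) + y = (220169 + (-9 + (-2*47)⁴)) + 50942 = (220169 + (-9 + (-94)⁴)) + 50942 = (220169 + (-9 + 78074896)) + 50942 = (220169 + 78074887) + 50942 = 78295056 + 50942 = 78345998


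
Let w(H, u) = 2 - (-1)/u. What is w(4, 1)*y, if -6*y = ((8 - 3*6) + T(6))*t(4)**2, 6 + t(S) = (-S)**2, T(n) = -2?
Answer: 600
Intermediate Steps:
w(H, u) = 2 + 1/u
t(S) = -6 + S**2 (t(S) = -6 + (-S)**2 = -6 + S**2)
y = 200 (y = -((8 - 3*6) - 2)*(-6 + 4**2)**2/6 = -((8 - 1*18) - 2)*(-6 + 16)**2/6 = -((8 - 18) - 2)*10**2/6 = -(-10 - 2)*100/6 = -(-2)*100 = -1/6*(-1200) = 200)
w(4, 1)*y = (2 + 1/1)*200 = (2 + 1)*200 = 3*200 = 600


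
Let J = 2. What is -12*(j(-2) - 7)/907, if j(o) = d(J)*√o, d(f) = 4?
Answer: 84/907 - 48*I*√2/907 ≈ 0.092613 - 0.074843*I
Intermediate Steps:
j(o) = 4*√o
-12*(j(-2) - 7)/907 = -12*(4*√(-2) - 7)/907 = -12*(4*(I*√2) - 7)*(1/907) = -12*(4*I*√2 - 7)*(1/907) = -12*(-7 + 4*I*√2)*(1/907) = (84 - 48*I*√2)*(1/907) = 84/907 - 48*I*√2/907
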